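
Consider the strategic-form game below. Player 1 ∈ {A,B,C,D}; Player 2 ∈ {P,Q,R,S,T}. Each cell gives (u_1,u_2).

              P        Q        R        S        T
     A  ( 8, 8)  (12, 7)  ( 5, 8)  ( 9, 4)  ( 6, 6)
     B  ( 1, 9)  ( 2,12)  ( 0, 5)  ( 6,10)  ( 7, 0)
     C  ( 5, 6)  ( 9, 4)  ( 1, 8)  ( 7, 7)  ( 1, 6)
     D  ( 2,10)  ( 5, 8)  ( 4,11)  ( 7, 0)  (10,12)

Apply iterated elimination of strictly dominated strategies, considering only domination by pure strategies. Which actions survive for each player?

Survivors P1:{A,D} P2:{P,R,T}

P1 drop B (D beats it: P:2>1 Q:5>2 R:4>0 S:7>6 T:10>7)
P1 drop C (A beats it: P:8>5 Q:12>9 R:5>1 S:9>7 T:6>1)
P2 drop Q (P beats it: A:8>7 D:10>8)
P2 drop S (P beats it: A:8>4 D:10>0)
P1→{A,D} P2→{P,R,T}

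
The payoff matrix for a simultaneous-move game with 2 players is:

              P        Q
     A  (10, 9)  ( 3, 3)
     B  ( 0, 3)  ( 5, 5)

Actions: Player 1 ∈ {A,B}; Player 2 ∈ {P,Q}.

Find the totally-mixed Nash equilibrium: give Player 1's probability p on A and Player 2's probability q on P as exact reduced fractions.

P1 mixes 1/4 on A; P2 mixes 1/6 on P

P1 indiff ⇒ q·10+(1-q)·3 = q·0+(1-q)·5 ⇒ q(10) = (1-q)(2) ⇒ q = 1/6
P2 indiff ⇒ p·9+(1-p)·3 = p·3+(1-p)·5 ⇒ p(6) = (1-p)(2) ⇒ p = 1/4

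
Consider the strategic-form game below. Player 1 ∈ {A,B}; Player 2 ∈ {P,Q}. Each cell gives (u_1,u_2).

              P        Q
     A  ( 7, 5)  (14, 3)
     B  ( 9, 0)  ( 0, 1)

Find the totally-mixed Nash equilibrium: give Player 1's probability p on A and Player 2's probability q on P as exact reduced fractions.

p=1/3, q=7/8

P1 indiff ⇒ q·7+(1-q)·14 = q·9+(1-q)·0 ⇒ q(-2) = (1-q)(-14) ⇒ q = 7/8
P2 indiff ⇒ p·5+(1-p)·0 = p·3+(1-p)·1 ⇒ p(2) = (1-p)(1) ⇒ p = 1/3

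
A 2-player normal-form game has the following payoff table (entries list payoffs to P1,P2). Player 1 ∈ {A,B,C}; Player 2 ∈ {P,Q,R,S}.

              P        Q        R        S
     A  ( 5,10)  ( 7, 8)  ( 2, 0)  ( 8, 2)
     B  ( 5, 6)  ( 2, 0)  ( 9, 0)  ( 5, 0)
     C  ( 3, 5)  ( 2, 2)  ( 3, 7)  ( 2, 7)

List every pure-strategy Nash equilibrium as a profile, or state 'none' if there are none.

NE set: (A,P), (B,P)

(A,P): NE
(A,Q): not NE [P2→P gives 10>8]
(A,R): not NE [P1→B gives 9>2; P2→P gives 10>0]
(A,S): not NE [P2→P gives 10>2]
(B,P): NE
(B,Q): not NE [P1→A gives 7>2; P2→P gives 6>0]
(B,R): not NE [P2→P gives 6>0]
(B,S): not NE [P1→A gives 8>5; P2→P gives 6>0]
(C,P): not NE [P1→B gives 5>3; P2→S gives 7>5]
(C,Q): not NE [P1→A gives 7>2; P2→S gives 7>2]
(C,R): not NE [P1→B gives 9>3]
(C,S): not NE [P1→A gives 8>2]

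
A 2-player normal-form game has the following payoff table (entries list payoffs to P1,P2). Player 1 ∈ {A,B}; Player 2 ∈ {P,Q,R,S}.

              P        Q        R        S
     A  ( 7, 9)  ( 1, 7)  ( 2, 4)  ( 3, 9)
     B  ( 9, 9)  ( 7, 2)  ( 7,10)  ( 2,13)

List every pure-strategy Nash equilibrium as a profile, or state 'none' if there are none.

(A,P): not NE [P1→B gives 9>7]
(A,Q): not NE [P1→B gives 7>1; P2→S gives 9>7]
(A,R): not NE [P1→B gives 7>2; P2→S gives 9>4]
(A,S): NE
(B,P): not NE [P2→S gives 13>9]
(B,Q): not NE [P2→S gives 13>2]
(B,R): not NE [P2→S gives 13>10]
(B,S): not NE [P1→A gives 3>2]

NE set: (A,S)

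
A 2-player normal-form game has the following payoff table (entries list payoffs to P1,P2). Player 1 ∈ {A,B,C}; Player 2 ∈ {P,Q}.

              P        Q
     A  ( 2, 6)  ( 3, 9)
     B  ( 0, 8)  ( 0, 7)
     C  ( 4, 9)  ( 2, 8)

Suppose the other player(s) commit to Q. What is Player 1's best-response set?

BR_1 = {A}

u_1(A vs Q) = 3
u_1(B vs Q) = 0
u_1(C vs Q) = 2
max payoff 3 at {A}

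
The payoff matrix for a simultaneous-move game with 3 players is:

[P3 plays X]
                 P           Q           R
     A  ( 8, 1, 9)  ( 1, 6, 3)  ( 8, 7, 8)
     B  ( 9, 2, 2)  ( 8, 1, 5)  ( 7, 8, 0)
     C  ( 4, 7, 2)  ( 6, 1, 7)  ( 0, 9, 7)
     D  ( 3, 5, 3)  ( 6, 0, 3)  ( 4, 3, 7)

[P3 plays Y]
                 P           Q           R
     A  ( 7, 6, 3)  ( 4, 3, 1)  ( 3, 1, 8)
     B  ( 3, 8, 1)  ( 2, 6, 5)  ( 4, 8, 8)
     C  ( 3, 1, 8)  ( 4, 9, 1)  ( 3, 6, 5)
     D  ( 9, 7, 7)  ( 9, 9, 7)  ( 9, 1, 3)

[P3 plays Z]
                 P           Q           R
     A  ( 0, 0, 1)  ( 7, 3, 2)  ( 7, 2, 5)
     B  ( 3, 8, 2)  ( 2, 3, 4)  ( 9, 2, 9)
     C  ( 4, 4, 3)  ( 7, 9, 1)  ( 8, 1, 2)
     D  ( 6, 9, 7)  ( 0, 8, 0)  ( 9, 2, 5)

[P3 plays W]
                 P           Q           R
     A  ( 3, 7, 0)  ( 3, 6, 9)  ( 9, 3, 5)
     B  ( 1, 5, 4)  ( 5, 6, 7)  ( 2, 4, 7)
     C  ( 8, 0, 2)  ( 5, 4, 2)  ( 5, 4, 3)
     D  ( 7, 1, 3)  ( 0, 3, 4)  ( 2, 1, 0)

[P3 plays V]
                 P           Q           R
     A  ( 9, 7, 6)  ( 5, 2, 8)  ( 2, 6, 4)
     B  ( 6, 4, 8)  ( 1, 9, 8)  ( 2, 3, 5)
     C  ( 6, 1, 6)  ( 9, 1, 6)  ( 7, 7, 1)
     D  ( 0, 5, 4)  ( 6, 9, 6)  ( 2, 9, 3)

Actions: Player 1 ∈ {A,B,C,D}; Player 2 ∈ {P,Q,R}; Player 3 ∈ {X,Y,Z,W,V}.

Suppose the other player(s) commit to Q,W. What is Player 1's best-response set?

u_1(A vs Q,W) = 3
u_1(B vs Q,W) = 5
u_1(C vs Q,W) = 5
u_1(D vs Q,W) = 0
max payoff 5 at {B,C}

argmax u_1 = {B,C}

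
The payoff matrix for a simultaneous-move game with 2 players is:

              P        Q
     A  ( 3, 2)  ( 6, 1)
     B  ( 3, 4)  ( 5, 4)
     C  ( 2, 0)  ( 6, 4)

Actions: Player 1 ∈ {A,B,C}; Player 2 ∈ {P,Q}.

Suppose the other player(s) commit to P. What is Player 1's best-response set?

u_1(A vs P) = 3
u_1(B vs P) = 3
u_1(C vs P) = 2
max payoff 3 at {A,B}

argmax u_1 = {A,B}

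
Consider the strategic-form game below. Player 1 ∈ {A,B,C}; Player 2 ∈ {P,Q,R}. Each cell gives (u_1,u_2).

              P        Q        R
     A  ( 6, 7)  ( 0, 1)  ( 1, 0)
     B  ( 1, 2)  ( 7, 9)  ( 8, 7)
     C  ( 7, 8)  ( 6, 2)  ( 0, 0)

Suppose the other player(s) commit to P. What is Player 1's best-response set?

u_1(A vs P) = 6
u_1(B vs P) = 1
u_1(C vs P) = 7
max payoff 7 at {C}

BR_1 = {C}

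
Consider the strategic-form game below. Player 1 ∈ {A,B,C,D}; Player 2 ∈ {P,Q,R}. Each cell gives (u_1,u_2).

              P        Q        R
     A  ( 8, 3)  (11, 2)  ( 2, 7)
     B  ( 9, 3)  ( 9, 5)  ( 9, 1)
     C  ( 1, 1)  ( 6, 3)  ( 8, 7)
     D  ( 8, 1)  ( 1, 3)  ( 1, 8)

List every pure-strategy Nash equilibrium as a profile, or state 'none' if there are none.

Equilibria: none

(A,P): not NE [P1→B gives 9>8; P2→R gives 7>3]
(A,Q): not NE [P2→R gives 7>2]
(A,R): not NE [P1→B gives 9>2]
(B,P): not NE [P2→Q gives 5>3]
(B,Q): not NE [P1→A gives 11>9]
(B,R): not NE [P2→Q gives 5>1]
(C,P): not NE [P1→B gives 9>1; P2→R gives 7>1]
(C,Q): not NE [P1→A gives 11>6; P2→R gives 7>3]
(C,R): not NE [P1→B gives 9>8]
(D,P): not NE [P1→B gives 9>8; P2→R gives 8>1]
(D,Q): not NE [P1→A gives 11>1; P2→R gives 8>3]
(D,R): not NE [P1→B gives 9>1]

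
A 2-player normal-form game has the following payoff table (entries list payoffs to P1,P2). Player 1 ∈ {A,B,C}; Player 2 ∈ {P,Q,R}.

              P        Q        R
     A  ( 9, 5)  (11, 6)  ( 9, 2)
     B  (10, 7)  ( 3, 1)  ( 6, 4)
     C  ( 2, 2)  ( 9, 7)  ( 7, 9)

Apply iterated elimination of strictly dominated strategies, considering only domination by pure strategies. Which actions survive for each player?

Remaining: P1:{A,B} P2:{P,Q}

P1 drop C (A beats it: P:9>2 Q:11>9 R:9>7)
P2 drop R (P beats it: A:5>2 B:7>4)
P1→{A,B} P2→{P,Q}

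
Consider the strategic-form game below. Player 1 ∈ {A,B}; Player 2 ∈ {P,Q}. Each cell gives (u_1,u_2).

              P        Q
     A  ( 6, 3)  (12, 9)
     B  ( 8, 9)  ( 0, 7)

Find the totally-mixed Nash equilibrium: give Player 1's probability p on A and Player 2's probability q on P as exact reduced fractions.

(p,q) = (1/4, 6/7)

P1 indiff ⇒ q·6+(1-q)·12 = q·8+(1-q)·0 ⇒ q(-2) = (1-q)(-12) ⇒ q = 6/7
P2 indiff ⇒ p·3+(1-p)·9 = p·9+(1-p)·7 ⇒ p(-6) = (1-p)(-2) ⇒ p = 1/4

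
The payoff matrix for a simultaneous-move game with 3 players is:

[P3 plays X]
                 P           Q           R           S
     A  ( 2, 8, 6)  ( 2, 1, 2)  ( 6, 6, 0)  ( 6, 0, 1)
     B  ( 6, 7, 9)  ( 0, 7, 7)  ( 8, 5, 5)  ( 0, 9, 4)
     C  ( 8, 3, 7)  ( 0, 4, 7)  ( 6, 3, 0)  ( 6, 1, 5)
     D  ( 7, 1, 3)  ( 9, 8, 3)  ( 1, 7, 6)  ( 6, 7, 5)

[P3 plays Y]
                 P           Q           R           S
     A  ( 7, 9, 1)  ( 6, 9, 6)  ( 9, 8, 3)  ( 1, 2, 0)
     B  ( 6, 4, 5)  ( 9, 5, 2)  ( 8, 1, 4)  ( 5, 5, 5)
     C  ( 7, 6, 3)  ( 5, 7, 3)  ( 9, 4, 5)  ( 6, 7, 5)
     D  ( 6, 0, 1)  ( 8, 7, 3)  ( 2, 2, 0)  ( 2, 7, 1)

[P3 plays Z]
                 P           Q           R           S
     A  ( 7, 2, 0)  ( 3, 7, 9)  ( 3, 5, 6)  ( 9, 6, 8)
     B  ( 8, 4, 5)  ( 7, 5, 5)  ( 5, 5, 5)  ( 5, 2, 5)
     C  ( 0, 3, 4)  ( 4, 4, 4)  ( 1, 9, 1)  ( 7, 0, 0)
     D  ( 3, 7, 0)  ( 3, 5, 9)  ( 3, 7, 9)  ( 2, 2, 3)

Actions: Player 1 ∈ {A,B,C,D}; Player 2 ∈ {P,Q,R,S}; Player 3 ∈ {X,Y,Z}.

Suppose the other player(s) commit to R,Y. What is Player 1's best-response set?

P1 best: {A,C}

u_1(A vs R,Y) = 9
u_1(B vs R,Y) = 8
u_1(C vs R,Y) = 9
u_1(D vs R,Y) = 2
max payoff 9 at {A,C}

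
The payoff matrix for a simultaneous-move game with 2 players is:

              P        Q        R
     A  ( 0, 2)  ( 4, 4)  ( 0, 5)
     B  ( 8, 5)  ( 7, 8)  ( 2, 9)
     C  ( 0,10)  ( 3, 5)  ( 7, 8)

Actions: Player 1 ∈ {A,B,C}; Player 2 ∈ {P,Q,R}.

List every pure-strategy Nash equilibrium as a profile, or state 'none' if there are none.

No pure NE.

(A,P): not NE [P1→B gives 8>0; P2→R gives 5>2]
(A,Q): not NE [P1→B gives 7>4; P2→R gives 5>4]
(A,R): not NE [P1→C gives 7>0]
(B,P): not NE [P2→R gives 9>5]
(B,Q): not NE [P2→R gives 9>8]
(B,R): not NE [P1→C gives 7>2]
(C,P): not NE [P1→B gives 8>0]
(C,Q): not NE [P1→B gives 7>3; P2→P gives 10>5]
(C,R): not NE [P2→P gives 10>8]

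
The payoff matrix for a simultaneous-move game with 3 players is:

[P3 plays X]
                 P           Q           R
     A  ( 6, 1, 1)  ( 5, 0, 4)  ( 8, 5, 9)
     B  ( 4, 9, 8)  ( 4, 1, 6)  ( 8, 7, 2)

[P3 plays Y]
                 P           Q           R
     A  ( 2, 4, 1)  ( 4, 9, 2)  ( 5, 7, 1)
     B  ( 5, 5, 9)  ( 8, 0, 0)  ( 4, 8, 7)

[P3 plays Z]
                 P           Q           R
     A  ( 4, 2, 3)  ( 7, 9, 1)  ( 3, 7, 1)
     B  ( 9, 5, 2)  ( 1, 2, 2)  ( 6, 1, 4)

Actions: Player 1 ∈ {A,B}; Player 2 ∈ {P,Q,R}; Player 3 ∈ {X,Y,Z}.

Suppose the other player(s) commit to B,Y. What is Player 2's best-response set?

P2 best: {R}

u_2(P vs B,Y) = 5
u_2(Q vs B,Y) = 0
u_2(R vs B,Y) = 8
max payoff 8 at {R}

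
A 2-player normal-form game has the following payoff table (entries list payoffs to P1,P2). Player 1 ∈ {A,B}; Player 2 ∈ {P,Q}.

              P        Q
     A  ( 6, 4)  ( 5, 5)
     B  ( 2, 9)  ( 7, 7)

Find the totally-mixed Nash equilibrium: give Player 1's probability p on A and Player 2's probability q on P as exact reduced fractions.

p=2/3, q=1/3

P1 indiff ⇒ q·6+(1-q)·5 = q·2+(1-q)·7 ⇒ q(4) = (1-q)(2) ⇒ q = 1/3
P2 indiff ⇒ p·4+(1-p)·9 = p·5+(1-p)·7 ⇒ p(-1) = (1-p)(-2) ⇒ p = 2/3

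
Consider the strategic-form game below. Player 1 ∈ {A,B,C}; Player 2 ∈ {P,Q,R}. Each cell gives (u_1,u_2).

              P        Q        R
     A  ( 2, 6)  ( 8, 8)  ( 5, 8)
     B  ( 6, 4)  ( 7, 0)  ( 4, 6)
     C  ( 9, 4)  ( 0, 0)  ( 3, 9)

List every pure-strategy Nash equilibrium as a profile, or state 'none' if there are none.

(A,P): not NE [P1→C gives 9>2; P2→R gives 8>6]
(A,Q): NE
(A,R): NE
(B,P): not NE [P1→C gives 9>6; P2→R gives 6>4]
(B,Q): not NE [P1→A gives 8>7; P2→R gives 6>0]
(B,R): not NE [P1→A gives 5>4]
(C,P): not NE [P2→R gives 9>4]
(C,Q): not NE [P1→A gives 8>0; P2→R gives 9>0]
(C,R): not NE [P1→A gives 5>3]

PSNE = {(A,Q), (A,R)}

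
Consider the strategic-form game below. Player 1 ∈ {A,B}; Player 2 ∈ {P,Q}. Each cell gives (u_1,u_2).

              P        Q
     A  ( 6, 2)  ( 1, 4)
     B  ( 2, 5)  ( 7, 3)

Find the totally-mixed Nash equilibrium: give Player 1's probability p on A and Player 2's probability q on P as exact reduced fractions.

P1 mixes 1/2 on A; P2 mixes 3/5 on P

P1 indiff ⇒ q·6+(1-q)·1 = q·2+(1-q)·7 ⇒ q(4) = (1-q)(6) ⇒ q = 3/5
P2 indiff ⇒ p·2+(1-p)·5 = p·4+(1-p)·3 ⇒ p(-2) = (1-p)(-2) ⇒ p = 1/2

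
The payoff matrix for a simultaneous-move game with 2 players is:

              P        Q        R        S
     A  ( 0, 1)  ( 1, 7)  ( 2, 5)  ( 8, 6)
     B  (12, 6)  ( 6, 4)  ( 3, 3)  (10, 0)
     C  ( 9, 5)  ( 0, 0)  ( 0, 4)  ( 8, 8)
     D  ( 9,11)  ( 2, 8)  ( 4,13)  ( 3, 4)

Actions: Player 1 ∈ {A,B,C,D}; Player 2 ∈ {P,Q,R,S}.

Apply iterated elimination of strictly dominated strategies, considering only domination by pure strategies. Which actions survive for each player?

IESDS → P1:{B,D} P2:{P,R}

P1 drop A (B beats it: P:12>0 Q:6>1 R:3>2 S:10>8)
P1 drop C (B beats it: P:12>9 Q:6>0 R:3>0 S:10>8)
P2 drop Q (P beats it: B:6>4 D:11>8)
P2 drop S (P beats it: B:6>0 D:11>4)
P1→{B,D} P2→{P,R}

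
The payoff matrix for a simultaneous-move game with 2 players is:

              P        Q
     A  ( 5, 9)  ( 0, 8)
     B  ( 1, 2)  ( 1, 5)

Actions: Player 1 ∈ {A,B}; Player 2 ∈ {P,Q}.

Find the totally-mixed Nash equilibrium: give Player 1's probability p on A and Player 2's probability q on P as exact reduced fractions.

P1 indiff ⇒ q·5+(1-q)·0 = q·1+(1-q)·1 ⇒ q(4) = (1-q)(1) ⇒ q = 1/5
P2 indiff ⇒ p·9+(1-p)·2 = p·8+(1-p)·5 ⇒ p(1) = (1-p)(3) ⇒ p = 3/4

p=3/4, q=1/5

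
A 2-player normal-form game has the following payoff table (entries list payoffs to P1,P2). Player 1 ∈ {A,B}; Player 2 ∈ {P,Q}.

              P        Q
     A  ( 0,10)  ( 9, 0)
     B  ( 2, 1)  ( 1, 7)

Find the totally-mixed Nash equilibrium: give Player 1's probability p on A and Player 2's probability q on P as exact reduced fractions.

P1 indiff ⇒ q·0+(1-q)·9 = q·2+(1-q)·1 ⇒ q(-2) = (1-q)(-8) ⇒ q = 4/5
P2 indiff ⇒ p·10+(1-p)·1 = p·0+(1-p)·7 ⇒ p(10) = (1-p)(6) ⇒ p = 3/8

(p,q) = (3/8, 4/5)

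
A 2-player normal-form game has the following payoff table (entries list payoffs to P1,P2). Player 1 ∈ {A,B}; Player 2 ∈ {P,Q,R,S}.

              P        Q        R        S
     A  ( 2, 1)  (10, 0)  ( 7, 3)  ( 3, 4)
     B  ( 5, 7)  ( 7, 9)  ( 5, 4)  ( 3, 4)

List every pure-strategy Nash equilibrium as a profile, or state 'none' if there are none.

NE set: (A,S)

(A,P): not NE [P1→B gives 5>2; P2→S gives 4>1]
(A,Q): not NE [P2→S gives 4>0]
(A,R): not NE [P2→S gives 4>3]
(A,S): NE
(B,P): not NE [P2→Q gives 9>7]
(B,Q): not NE [P1→A gives 10>7]
(B,R): not NE [P1→A gives 7>5; P2→Q gives 9>4]
(B,S): not NE [P2→Q gives 9>4]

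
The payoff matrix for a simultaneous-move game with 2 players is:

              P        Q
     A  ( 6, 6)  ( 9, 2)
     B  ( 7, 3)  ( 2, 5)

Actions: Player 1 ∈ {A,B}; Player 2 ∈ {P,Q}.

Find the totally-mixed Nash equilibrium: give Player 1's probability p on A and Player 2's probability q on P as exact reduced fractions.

(p,q) = (1/3, 7/8)

P1 indiff ⇒ q·6+(1-q)·9 = q·7+(1-q)·2 ⇒ q(-1) = (1-q)(-7) ⇒ q = 7/8
P2 indiff ⇒ p·6+(1-p)·3 = p·2+(1-p)·5 ⇒ p(4) = (1-p)(2) ⇒ p = 1/3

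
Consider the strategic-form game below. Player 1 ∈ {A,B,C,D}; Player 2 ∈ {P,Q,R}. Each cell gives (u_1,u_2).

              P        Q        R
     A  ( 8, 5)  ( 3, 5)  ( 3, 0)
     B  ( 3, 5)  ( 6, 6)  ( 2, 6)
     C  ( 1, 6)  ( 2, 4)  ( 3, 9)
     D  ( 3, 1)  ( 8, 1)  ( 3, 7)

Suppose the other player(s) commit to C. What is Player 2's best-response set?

BR_2 = {R}

u_2(P vs C) = 6
u_2(Q vs C) = 4
u_2(R vs C) = 9
max payoff 9 at {R}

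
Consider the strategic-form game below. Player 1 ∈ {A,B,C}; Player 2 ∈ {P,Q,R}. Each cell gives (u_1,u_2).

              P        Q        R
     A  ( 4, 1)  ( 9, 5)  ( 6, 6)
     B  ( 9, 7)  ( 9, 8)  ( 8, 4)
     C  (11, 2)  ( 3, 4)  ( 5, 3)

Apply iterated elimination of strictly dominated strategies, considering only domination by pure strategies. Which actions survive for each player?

IESDS → P1:{A,B} P2:{Q,R}

P2 drop P (Q beats it: A:5>1 B:8>7 C:4>2)
P1 drop C (A beats it: Q:9>3 R:6>5)
P1→{A,B} P2→{Q,R}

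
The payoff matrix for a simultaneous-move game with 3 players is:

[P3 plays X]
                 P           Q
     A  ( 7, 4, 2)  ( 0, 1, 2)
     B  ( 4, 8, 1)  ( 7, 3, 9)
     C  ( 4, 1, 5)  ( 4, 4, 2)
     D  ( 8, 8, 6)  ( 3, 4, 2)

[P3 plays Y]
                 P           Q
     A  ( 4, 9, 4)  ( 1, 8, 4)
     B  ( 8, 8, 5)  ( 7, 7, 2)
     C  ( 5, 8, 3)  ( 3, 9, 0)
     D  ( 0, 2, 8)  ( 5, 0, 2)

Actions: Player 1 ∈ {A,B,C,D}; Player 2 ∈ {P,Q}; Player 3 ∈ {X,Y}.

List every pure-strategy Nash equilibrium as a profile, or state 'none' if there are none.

PSNE = {(B,P,Y)}

(A,P,X): not NE [P1→D gives 8>7; P3→Y gives 4>2]
(A,P,Y): not NE [P1→B gives 8>4]
(A,Q,X): not NE [P1→B gives 7>0; P2→P gives 4>1; P3→Y gives 4>2]
(A,Q,Y): not NE [P1→B gives 7>1; P2→P gives 9>8]
(B,P,X): not NE [P1→D gives 8>4; P3→Y gives 5>1]
(B,P,Y): NE
(B,Q,X): not NE [P2→P gives 8>3]
(B,Q,Y): not NE [P2→P gives 8>7; P3→X gives 9>2]
(C,P,X): not NE [P1→D gives 8>4; P2→Q gives 4>1]
(C,P,Y): not NE [P1→B gives 8>5; P2→Q gives 9>8; P3→X gives 5>3]
(C,Q,X): not NE [P1→B gives 7>4]
(C,Q,Y): not NE [P1→B gives 7>3; P3→X gives 2>0]
(D,P,X): not NE [P3→Y gives 8>6]
(D,P,Y): not NE [P1→B gives 8>0]
(D,Q,X): not NE [P1→B gives 7>3; P2→P gives 8>4]
(D,Q,Y): not NE [P1→B gives 7>5; P2→P gives 2>0]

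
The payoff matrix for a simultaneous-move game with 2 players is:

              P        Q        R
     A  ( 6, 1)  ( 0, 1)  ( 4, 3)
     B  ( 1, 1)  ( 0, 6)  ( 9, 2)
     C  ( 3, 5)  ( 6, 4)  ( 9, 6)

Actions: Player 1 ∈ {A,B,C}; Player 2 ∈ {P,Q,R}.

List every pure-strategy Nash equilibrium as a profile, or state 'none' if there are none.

NE set: (C,R)

(A,P): not NE [P2→R gives 3>1]
(A,Q): not NE [P1→C gives 6>0; P2→R gives 3>1]
(A,R): not NE [P1→C gives 9>4]
(B,P): not NE [P1→A gives 6>1; P2→Q gives 6>1]
(B,Q): not NE [P1→C gives 6>0]
(B,R): not NE [P2→Q gives 6>2]
(C,P): not NE [P1→A gives 6>3; P2→R gives 6>5]
(C,Q): not NE [P2→R gives 6>4]
(C,R): NE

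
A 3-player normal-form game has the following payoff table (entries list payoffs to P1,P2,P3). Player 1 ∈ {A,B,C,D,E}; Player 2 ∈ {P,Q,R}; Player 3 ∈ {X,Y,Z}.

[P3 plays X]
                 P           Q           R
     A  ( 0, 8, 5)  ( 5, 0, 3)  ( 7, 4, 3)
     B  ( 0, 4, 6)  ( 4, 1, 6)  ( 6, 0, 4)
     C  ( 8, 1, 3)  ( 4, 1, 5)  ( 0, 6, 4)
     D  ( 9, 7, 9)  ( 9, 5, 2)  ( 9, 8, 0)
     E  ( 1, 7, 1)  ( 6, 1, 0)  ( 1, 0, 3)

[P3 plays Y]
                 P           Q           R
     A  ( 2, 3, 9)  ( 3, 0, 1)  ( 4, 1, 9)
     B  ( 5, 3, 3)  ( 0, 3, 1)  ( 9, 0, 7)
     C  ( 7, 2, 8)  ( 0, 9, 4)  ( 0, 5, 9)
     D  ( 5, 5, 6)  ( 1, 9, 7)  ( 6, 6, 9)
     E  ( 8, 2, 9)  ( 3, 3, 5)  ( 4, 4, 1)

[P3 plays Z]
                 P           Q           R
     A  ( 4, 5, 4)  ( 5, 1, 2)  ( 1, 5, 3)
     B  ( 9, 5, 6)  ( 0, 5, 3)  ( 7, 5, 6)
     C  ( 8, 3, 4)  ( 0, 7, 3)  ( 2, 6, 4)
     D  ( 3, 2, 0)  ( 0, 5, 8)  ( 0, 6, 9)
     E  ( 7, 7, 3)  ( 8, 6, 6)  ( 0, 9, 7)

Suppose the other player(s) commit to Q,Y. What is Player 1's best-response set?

u_1(A vs Q,Y) = 3
u_1(B vs Q,Y) = 0
u_1(C vs Q,Y) = 0
u_1(D vs Q,Y) = 1
u_1(E vs Q,Y) = 3
max payoff 3 at {A,E}

P1 best: {A,E}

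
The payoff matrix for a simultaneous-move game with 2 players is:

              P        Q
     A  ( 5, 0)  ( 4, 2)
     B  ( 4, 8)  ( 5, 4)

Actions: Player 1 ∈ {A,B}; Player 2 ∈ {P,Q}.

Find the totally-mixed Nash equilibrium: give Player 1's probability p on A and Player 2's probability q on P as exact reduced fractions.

(p,q) = (2/3, 1/2)

P1 indiff ⇒ q·5+(1-q)·4 = q·4+(1-q)·5 ⇒ q(1) = (1-q)(1) ⇒ q = 1/2
P2 indiff ⇒ p·0+(1-p)·8 = p·2+(1-p)·4 ⇒ p(-2) = (1-p)(-4) ⇒ p = 2/3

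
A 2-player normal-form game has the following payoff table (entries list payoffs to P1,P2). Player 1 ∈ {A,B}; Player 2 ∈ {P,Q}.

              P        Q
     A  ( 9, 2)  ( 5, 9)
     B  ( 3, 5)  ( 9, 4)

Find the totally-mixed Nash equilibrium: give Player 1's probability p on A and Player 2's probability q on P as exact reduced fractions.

P1 indiff ⇒ q·9+(1-q)·5 = q·3+(1-q)·9 ⇒ q(6) = (1-q)(4) ⇒ q = 2/5
P2 indiff ⇒ p·2+(1-p)·5 = p·9+(1-p)·4 ⇒ p(-7) = (1-p)(-1) ⇒ p = 1/8

(p,q) = (1/8, 2/5)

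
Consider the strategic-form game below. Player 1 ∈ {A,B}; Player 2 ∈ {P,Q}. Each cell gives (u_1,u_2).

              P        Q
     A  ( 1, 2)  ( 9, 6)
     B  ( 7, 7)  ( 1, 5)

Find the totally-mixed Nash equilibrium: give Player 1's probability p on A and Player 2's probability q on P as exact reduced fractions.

p=1/3, q=4/7

P1 indiff ⇒ q·1+(1-q)·9 = q·7+(1-q)·1 ⇒ q(-6) = (1-q)(-8) ⇒ q = 4/7
P2 indiff ⇒ p·2+(1-p)·7 = p·6+(1-p)·5 ⇒ p(-4) = (1-p)(-2) ⇒ p = 1/3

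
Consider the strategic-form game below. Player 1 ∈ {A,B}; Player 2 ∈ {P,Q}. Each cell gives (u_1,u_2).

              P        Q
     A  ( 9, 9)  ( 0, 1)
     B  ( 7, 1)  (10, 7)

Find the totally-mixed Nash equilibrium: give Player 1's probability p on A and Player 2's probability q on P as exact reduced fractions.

P1 indiff ⇒ q·9+(1-q)·0 = q·7+(1-q)·10 ⇒ q(2) = (1-q)(10) ⇒ q = 5/6
P2 indiff ⇒ p·9+(1-p)·1 = p·1+(1-p)·7 ⇒ p(8) = (1-p)(6) ⇒ p = 3/7

(p,q) = (3/7, 5/6)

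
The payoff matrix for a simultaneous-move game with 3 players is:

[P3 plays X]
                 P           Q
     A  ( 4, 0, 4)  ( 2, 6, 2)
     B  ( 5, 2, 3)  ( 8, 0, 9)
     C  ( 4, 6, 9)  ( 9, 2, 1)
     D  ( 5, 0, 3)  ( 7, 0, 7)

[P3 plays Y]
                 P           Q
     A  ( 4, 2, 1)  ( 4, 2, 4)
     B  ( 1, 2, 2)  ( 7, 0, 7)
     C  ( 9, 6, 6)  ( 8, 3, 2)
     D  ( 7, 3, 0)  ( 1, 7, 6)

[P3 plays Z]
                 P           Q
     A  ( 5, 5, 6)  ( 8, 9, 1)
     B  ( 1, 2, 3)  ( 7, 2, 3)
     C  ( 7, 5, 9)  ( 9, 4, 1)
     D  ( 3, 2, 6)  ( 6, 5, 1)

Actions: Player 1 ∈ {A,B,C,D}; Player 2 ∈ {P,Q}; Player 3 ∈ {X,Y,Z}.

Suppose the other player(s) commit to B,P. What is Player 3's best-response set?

u_3(X vs B,P) = 3
u_3(Y vs B,P) = 2
u_3(Z vs B,P) = 3
max payoff 3 at {X,Z}

BR_3 = {X,Z}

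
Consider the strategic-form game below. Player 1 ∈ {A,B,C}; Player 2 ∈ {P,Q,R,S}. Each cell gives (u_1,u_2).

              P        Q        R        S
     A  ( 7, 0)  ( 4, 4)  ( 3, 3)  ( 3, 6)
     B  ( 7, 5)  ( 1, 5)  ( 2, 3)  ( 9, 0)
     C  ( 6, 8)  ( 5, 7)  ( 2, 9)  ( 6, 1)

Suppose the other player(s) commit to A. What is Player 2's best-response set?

u_2(P vs A) = 0
u_2(Q vs A) = 4
u_2(R vs A) = 3
u_2(S vs A) = 6
max payoff 6 at {S}

P2 best: {S}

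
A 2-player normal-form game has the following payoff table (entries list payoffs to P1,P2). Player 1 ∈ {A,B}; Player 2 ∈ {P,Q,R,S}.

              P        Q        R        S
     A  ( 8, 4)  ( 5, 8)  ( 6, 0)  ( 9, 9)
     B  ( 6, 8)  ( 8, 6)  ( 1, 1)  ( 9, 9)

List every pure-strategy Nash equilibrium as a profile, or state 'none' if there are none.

(A,P): not NE [P2→S gives 9>4]
(A,Q): not NE [P1→B gives 8>5; P2→S gives 9>8]
(A,R): not NE [P2→S gives 9>0]
(A,S): NE
(B,P): not NE [P1→A gives 8>6; P2→S gives 9>8]
(B,Q): not NE [P2→S gives 9>6]
(B,R): not NE [P1→A gives 6>1; P2→S gives 9>1]
(B,S): NE

PSNE = {(A,S), (B,S)}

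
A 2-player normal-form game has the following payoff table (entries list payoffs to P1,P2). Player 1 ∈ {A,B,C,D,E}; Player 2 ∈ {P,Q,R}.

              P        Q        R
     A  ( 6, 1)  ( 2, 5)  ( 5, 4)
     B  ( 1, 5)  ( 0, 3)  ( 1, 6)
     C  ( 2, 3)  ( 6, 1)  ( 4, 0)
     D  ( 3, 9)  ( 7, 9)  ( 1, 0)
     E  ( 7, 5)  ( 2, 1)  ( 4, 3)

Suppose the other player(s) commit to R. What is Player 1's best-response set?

u_1(A vs R) = 5
u_1(B vs R) = 1
u_1(C vs R) = 4
u_1(D vs R) = 1
u_1(E vs R) = 4
max payoff 5 at {A}

argmax u_1 = {A}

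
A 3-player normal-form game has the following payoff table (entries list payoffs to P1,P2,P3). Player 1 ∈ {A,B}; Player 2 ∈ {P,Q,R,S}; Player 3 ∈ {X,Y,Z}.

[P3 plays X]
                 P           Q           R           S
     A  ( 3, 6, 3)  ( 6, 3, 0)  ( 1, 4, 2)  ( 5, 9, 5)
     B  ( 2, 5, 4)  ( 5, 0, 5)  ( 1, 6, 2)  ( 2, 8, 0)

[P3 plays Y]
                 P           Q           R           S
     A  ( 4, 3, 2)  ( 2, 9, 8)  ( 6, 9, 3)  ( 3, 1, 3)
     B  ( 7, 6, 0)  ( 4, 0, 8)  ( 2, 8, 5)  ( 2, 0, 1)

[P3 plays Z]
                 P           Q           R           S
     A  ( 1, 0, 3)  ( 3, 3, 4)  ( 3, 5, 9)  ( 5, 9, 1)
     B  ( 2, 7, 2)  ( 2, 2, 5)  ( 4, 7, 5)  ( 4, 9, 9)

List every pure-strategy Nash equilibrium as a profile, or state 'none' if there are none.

Nash profiles: (A,S,X)

(A,P,X): not NE [P2→S gives 9>6]
(A,P,Y): not NE [P1→B gives 7>4; P2→R gives 9>3; P3→Z gives 3>2]
(A,P,Z): not NE [P1→B gives 2>1; P2→S gives 9>0]
(A,Q,X): not NE [P2→S gives 9>3; P3→Y gives 8>0]
(A,Q,Y): not NE [P1→B gives 4>2]
(A,Q,Z): not NE [P2→S gives 9>3; P3→Y gives 8>4]
(A,R,X): not NE [P2→S gives 9>4; P3→Z gives 9>2]
(A,R,Y): not NE [P3→Z gives 9>3]
(A,R,Z): not NE [P1→B gives 4>3; P2→S gives 9>5]
(A,S,X): NE
(A,S,Y): not NE [P2→R gives 9>1; P3→X gives 5>3]
(A,S,Z): not NE [P3→X gives 5>1]
(B,P,X): not NE [P1→A gives 3>2; P2→S gives 8>5]
(B,P,Y): not NE [P2→R gives 8>6; P3→X gives 4>0]
(B,P,Z): not NE [P2→S gives 9>7; P3→X gives 4>2]
(B,Q,X): not NE [P1→A gives 6>5; P2→S gives 8>0; P3→Y gives 8>5]
(B,Q,Y): not NE [P2→R gives 8>0]
(B,Q,Z): not NE [P1→A gives 3>2; P2→S gives 9>2; P3→Y gives 8>5]
(B,R,X): not NE [P2→S gives 8>6; P3→Z gives 5>2]
(B,R,Y): not NE [P1→A gives 6>2]
(B,R,Z): not NE [P2→S gives 9>7]
(B,S,X): not NE [P1→A gives 5>2; P3→Z gives 9>0]
(B,S,Y): not NE [P1→A gives 3>2; P2→R gives 8>0; P3→Z gives 9>1]
(B,S,Z): not NE [P1→A gives 5>4]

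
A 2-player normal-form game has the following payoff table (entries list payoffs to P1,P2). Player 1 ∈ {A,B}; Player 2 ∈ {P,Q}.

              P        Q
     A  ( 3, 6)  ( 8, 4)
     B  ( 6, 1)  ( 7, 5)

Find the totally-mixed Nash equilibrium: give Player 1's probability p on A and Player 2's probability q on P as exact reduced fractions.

p=2/3, q=1/4

P1 indiff ⇒ q·3+(1-q)·8 = q·6+(1-q)·7 ⇒ q(-3) = (1-q)(-1) ⇒ q = 1/4
P2 indiff ⇒ p·6+(1-p)·1 = p·4+(1-p)·5 ⇒ p(2) = (1-p)(4) ⇒ p = 2/3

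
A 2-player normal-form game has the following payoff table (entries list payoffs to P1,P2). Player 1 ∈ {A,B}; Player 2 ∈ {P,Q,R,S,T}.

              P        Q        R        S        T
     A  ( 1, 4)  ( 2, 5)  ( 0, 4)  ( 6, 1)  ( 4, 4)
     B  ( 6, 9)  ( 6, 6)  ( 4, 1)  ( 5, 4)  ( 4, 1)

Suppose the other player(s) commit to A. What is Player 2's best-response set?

u_2(P vs A) = 4
u_2(Q vs A) = 5
u_2(R vs A) = 4
u_2(S vs A) = 1
u_2(T vs A) = 4
max payoff 5 at {Q}

BR_2 = {Q}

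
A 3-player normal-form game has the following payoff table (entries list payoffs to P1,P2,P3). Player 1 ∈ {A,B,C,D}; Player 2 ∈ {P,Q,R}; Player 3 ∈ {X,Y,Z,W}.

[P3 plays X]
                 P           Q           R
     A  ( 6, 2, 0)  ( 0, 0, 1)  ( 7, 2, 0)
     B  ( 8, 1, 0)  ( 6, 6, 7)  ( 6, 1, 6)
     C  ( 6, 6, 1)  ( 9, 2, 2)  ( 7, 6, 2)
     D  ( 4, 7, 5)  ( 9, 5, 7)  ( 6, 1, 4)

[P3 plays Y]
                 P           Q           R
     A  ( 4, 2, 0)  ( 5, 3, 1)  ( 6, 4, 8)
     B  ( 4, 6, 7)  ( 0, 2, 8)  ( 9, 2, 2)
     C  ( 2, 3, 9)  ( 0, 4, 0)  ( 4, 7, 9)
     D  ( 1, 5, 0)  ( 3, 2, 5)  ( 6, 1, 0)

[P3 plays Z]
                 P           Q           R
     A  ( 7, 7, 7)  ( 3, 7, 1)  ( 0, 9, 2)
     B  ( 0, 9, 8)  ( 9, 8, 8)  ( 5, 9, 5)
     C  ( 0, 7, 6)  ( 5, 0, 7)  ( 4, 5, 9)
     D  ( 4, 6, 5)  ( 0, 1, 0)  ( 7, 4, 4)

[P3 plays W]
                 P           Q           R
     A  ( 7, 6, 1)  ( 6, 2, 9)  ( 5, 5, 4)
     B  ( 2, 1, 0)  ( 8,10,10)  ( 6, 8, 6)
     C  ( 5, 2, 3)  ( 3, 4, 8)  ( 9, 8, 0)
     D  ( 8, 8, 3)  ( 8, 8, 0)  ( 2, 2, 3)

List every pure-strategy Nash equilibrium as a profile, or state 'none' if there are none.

(A,P,X): not NE [P1→B gives 8>6; P3→Z gives 7>0]
(A,P,Y): not NE [P2→R gives 4>2; P3→Z gives 7>0]
(A,P,Z): not NE [P2→R gives 9>7]
(A,P,W): not NE [P1→D gives 8>7; P3→Z gives 7>1]
(A,Q,X): not NE [P1→D gives 9>0; P2→R gives 2>0; P3→W gives 9>1]
(A,Q,Y): not NE [P2→R gives 4>3; P3→W gives 9>1]
(A,Q,Z): not NE [P1→B gives 9>3; P2→R gives 9>7; P3→W gives 9>1]
(A,Q,W): not NE [P1→D gives 8>6; P2→P gives 6>2]
(A,R,X): not NE [P3→Y gives 8>0]
(A,R,Y): not NE [P1→B gives 9>6]
(A,R,Z): not NE [P1→D gives 7>0; P3→Y gives 8>2]
(A,R,W): not NE [P1→C gives 9>5; P2→P gives 6>5; P3→Y gives 8>4]
(B,P,X): not NE [P2→Q gives 6>1; P3→Z gives 8>0]
(B,P,Y): not NE [P3→Z gives 8>7]
(B,P,Z): not NE [P1→A gives 7>0]
(B,P,W): not NE [P1→D gives 8>2; P2→Q gives 10>1; P3→Z gives 8>0]
(B,Q,X): not NE [P1→D gives 9>6; P3→W gives 10>7]
(B,Q,Y): not NE [P1→A gives 5>0; P2→P gives 6>2; P3→W gives 10>8]
(B,Q,Z): not NE [P2→R gives 9>8; P3→W gives 10>8]
(B,Q,W): NE
(B,R,X): not NE [P1→C gives 7>6; P2→Q gives 6>1]
(B,R,Y): not NE [P2→P gives 6>2; P3→W gives 6>2]
(B,R,Z): not NE [P1→D gives 7>5; P3→W gives 6>5]
(B,R,W): not NE [P1→C gives 9>6; P2→Q gives 10>8]
(C,P,X): not NE [P1→B gives 8>6; P3→Y gives 9>1]
(C,P,Y): not NE [P1→B gives 4>2; P2→R gives 7>3]
(C,P,Z): not NE [P1→A gives 7>0; P3→Y gives 9>6]
(C,P,W): not NE [P1→D gives 8>5; P2→R gives 8>2; P3→Y gives 9>3]
(C,Q,X): not NE [P2→R gives 6>2; P3→W gives 8>2]
(C,Q,Y): not NE [P1→A gives 5>0; P2→R gives 7>4; P3→W gives 8>0]
(C,Q,Z): not NE [P1→B gives 9>5; P2→P gives 7>0; P3→W gives 8>7]
(C,Q,W): not NE [P1→D gives 8>3; P2→R gives 8>4]
(C,R,X): not NE [P3→Z gives 9>2]
(C,R,Y): not NE [P1→B gives 9>4]
(C,R,Z): not NE [P1→D gives 7>4; P2→P gives 7>5]
(C,R,W): not NE [P3→Z gives 9>0]
(D,P,X): not NE [P1→B gives 8>4]
(D,P,Y): not NE [P1→B gives 4>1; P3→Z gives 5>0]
(D,P,Z): not NE [P1→A gives 7>4]
(D,P,W): not NE [P3→Z gives 5>3]
(D,Q,X): not NE [P2→P gives 7>5]
(D,Q,Y): not NE [P1→A gives 5>3; P2→P gives 5>2; P3→X gives 7>5]
(D,Q,Z): not NE [P1→B gives 9>0; P2→P gives 6>1; P3→X gives 7>0]
(D,Q,W): not NE [P3→X gives 7>0]
(D,R,X): not NE [P1→C gives 7>6; P2→P gives 7>1]
(D,R,Y): not NE [P1→B gives 9>6; P2→P gives 5>1; P3→Z gives 4>0]
(D,R,Z): not NE [P2→P gives 6>4]
(D,R,W): not NE [P1→C gives 9>2; P2→Q gives 8>2; P3→Z gives 4>3]

Nash profiles: (B,Q,W)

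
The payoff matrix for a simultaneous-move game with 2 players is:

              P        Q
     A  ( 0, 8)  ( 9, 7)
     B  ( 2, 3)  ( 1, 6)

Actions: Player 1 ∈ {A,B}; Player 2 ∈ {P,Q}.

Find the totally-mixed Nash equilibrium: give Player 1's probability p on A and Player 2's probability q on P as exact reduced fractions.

p=3/4, q=4/5

P1 indiff ⇒ q·0+(1-q)·9 = q·2+(1-q)·1 ⇒ q(-2) = (1-q)(-8) ⇒ q = 4/5
P2 indiff ⇒ p·8+(1-p)·3 = p·7+(1-p)·6 ⇒ p(1) = (1-p)(3) ⇒ p = 3/4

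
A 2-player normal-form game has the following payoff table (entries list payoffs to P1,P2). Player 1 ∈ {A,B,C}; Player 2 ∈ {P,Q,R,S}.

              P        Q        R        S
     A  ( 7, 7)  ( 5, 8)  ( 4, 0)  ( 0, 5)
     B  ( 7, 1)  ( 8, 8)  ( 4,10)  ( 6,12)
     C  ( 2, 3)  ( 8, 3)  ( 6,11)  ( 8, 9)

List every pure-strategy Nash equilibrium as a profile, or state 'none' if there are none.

PSNE = {(C,R)}

(A,P): not NE [P2→Q gives 8>7]
(A,Q): not NE [P1→C gives 8>5]
(A,R): not NE [P1→C gives 6>4; P2→Q gives 8>0]
(A,S): not NE [P1→C gives 8>0; P2→Q gives 8>5]
(B,P): not NE [P2→S gives 12>1]
(B,Q): not NE [P2→S gives 12>8]
(B,R): not NE [P1→C gives 6>4; P2→S gives 12>10]
(B,S): not NE [P1→C gives 8>6]
(C,P): not NE [P1→B gives 7>2; P2→R gives 11>3]
(C,Q): not NE [P2→R gives 11>3]
(C,R): NE
(C,S): not NE [P2→R gives 11>9]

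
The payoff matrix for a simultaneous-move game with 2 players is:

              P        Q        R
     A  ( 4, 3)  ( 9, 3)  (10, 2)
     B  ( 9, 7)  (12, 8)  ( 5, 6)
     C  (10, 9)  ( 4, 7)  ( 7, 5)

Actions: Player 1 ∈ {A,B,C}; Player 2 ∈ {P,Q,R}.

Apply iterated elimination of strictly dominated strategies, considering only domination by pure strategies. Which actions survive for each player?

P2 drop R (P beats it: A:3>2 B:7>6 C:9>5)
P1 drop A (B beats it: P:9>4 Q:12>9)
P1→{B,C} P2→{P,Q}

Survivors P1:{B,C} P2:{P,Q}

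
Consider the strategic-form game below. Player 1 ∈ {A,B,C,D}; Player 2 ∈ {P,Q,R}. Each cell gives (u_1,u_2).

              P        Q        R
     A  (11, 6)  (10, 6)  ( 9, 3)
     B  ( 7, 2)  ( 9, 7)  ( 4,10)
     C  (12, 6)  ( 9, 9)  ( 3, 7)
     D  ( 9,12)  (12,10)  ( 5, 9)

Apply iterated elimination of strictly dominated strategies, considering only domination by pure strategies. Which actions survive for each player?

P1 drop B (A beats it: P:11>7 Q:10>9 R:9>4)
P2 drop R (Q beats it: A:6>3 C:9>7 D:10>9)
P1→{A,C,D} P2→{P,Q}

IESDS → P1:{A,C,D} P2:{P,Q}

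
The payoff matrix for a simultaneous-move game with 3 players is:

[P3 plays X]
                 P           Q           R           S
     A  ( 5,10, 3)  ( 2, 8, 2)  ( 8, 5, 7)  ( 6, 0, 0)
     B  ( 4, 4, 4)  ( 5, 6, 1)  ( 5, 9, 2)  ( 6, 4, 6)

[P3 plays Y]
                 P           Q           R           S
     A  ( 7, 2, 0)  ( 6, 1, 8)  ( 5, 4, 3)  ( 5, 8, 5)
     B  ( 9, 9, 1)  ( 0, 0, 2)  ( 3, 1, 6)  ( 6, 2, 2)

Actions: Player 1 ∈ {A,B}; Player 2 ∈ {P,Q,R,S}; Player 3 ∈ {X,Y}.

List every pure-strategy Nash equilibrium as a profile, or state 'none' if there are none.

NE set: (A,P,X)

(A,P,X): NE
(A,P,Y): not NE [P1→B gives 9>7; P2→S gives 8>2; P3→X gives 3>0]
(A,Q,X): not NE [P1→B gives 5>2; P2→P gives 10>8; P3→Y gives 8>2]
(A,Q,Y): not NE [P2→S gives 8>1]
(A,R,X): not NE [P2→P gives 10>5]
(A,R,Y): not NE [P2→S gives 8>4; P3→X gives 7>3]
(A,S,X): not NE [P2→P gives 10>0; P3→Y gives 5>0]
(A,S,Y): not NE [P1→B gives 6>5]
(B,P,X): not NE [P1→A gives 5>4; P2→R gives 9>4]
(B,P,Y): not NE [P3→X gives 4>1]
(B,Q,X): not NE [P2→R gives 9>6; P3→Y gives 2>1]
(B,Q,Y): not NE [P1→A gives 6>0; P2→P gives 9>0]
(B,R,X): not NE [P1→A gives 8>5; P3→Y gives 6>2]
(B,R,Y): not NE [P1→A gives 5>3; P2→P gives 9>1]
(B,S,X): not NE [P2→R gives 9>4]
(B,S,Y): not NE [P2→P gives 9>2; P3→X gives 6>2]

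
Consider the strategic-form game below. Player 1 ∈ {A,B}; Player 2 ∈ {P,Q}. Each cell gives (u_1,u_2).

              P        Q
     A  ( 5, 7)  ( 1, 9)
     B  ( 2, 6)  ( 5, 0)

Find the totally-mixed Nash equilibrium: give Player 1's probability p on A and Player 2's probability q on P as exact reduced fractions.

P1 indiff ⇒ q·5+(1-q)·1 = q·2+(1-q)·5 ⇒ q(3) = (1-q)(4) ⇒ q = 4/7
P2 indiff ⇒ p·7+(1-p)·6 = p·9+(1-p)·0 ⇒ p(-2) = (1-p)(-6) ⇒ p = 3/4

p=3/4, q=4/7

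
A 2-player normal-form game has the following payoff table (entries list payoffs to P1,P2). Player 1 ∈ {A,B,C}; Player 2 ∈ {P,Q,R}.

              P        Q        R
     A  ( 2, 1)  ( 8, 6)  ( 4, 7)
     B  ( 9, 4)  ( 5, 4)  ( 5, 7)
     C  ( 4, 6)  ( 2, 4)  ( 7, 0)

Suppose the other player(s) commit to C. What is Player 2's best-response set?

argmax u_2 = {P}

u_2(P vs C) = 6
u_2(Q vs C) = 4
u_2(R vs C) = 0
max payoff 6 at {P}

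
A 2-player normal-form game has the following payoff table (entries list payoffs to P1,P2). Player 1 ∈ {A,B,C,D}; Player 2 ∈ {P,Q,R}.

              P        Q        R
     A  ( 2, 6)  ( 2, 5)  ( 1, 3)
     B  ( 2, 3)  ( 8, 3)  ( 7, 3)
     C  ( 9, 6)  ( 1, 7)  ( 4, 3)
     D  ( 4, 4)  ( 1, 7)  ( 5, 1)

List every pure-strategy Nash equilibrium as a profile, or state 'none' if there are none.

NE set: (B,Q), (B,R)

(A,P): not NE [P1→C gives 9>2]
(A,Q): not NE [P1→B gives 8>2; P2→P gives 6>5]
(A,R): not NE [P1→B gives 7>1; P2→P gives 6>3]
(B,P): not NE [P1→C gives 9>2]
(B,Q): NE
(B,R): NE
(C,P): not NE [P2→Q gives 7>6]
(C,Q): not NE [P1→B gives 8>1]
(C,R): not NE [P1→B gives 7>4; P2→Q gives 7>3]
(D,P): not NE [P1→C gives 9>4; P2→Q gives 7>4]
(D,Q): not NE [P1→B gives 8>1]
(D,R): not NE [P1→B gives 7>5; P2→Q gives 7>1]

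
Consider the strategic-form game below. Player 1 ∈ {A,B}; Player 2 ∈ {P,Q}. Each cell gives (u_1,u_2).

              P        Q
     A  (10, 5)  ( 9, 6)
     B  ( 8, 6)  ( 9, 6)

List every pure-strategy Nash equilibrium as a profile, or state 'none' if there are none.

NE set: (A,Q), (B,Q)

(A,P): not NE [P2→Q gives 6>5]
(A,Q): NE
(B,P): not NE [P1→A gives 10>8]
(B,Q): NE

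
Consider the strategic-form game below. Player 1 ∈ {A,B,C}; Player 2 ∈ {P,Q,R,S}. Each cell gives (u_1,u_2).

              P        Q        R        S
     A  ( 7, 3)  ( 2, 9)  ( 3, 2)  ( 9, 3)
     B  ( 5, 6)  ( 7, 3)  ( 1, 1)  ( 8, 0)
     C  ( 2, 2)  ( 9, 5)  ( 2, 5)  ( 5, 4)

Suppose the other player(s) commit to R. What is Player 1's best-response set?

u_1(A vs R) = 3
u_1(B vs R) = 1
u_1(C vs R) = 2
max payoff 3 at {A}

BR_1 = {A}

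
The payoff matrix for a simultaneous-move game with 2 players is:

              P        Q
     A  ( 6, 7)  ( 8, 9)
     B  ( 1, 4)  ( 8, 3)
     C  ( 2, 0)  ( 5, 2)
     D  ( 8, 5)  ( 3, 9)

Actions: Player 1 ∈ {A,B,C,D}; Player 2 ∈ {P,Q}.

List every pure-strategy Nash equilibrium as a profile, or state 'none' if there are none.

PSNE = {(A,Q)}

(A,P): not NE [P1→D gives 8>6; P2→Q gives 9>7]
(A,Q): NE
(B,P): not NE [P1→D gives 8>1]
(B,Q): not NE [P2→P gives 4>3]
(C,P): not NE [P1→D gives 8>2; P2→Q gives 2>0]
(C,Q): not NE [P1→B gives 8>5]
(D,P): not NE [P2→Q gives 9>5]
(D,Q): not NE [P1→B gives 8>3]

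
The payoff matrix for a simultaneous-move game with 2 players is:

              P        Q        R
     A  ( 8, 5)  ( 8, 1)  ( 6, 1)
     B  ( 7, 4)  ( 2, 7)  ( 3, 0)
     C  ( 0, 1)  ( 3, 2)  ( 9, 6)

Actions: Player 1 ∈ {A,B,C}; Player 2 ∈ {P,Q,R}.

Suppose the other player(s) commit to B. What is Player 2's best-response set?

u_2(P vs B) = 4
u_2(Q vs B) = 7
u_2(R vs B) = 0
max payoff 7 at {Q}

BR_2 = {Q}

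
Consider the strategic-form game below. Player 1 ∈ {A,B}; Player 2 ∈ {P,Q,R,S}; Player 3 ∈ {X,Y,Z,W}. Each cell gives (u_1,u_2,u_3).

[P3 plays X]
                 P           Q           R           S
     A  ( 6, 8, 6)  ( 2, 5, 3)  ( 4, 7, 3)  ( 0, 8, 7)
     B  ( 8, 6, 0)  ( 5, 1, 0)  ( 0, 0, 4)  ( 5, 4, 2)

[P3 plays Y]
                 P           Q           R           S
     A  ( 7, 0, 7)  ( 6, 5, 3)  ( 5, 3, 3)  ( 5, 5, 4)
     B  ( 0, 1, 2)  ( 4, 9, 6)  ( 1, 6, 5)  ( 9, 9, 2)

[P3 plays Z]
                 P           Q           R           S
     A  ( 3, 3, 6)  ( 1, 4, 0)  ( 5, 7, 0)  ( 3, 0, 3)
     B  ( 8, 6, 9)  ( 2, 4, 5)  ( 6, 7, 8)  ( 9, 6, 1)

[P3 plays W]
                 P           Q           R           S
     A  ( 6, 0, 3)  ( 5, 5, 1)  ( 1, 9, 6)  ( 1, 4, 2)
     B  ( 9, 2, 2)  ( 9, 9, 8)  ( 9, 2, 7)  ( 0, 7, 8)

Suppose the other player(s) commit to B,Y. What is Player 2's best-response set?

argmax u_2 = {Q,S}

u_2(P vs B,Y) = 1
u_2(Q vs B,Y) = 9
u_2(R vs B,Y) = 6
u_2(S vs B,Y) = 9
max payoff 9 at {Q,S}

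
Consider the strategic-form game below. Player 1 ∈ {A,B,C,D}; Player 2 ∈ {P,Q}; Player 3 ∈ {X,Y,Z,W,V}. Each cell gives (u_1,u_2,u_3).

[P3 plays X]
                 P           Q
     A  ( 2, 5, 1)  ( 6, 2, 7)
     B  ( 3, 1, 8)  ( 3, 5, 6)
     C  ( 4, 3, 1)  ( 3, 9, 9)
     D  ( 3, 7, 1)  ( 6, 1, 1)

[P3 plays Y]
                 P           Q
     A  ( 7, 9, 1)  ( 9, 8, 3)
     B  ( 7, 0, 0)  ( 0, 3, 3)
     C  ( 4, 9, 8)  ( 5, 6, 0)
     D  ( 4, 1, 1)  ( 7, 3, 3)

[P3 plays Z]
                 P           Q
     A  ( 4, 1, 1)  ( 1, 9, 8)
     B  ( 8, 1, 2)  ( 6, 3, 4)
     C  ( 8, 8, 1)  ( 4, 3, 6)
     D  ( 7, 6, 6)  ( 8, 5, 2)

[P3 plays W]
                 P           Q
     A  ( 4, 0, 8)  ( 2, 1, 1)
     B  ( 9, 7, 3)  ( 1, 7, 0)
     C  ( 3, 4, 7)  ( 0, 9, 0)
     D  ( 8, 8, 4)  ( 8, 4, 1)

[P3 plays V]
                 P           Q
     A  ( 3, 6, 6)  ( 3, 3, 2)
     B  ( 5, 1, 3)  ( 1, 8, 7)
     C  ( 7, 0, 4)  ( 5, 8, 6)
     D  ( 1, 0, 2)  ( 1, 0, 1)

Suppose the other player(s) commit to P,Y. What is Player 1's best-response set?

u_1(A vs P,Y) = 7
u_1(B vs P,Y) = 7
u_1(C vs P,Y) = 4
u_1(D vs P,Y) = 4
max payoff 7 at {A,B}

BR_1 = {A,B}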